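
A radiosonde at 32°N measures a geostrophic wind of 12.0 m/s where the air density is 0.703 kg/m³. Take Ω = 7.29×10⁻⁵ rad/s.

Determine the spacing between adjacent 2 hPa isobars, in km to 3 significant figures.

Coriolis parameter at 32°N:
f = 2Ω sin φ = 2 × 7.29×10⁻⁵ × sin 32° = 7.73×10⁻⁵ s⁻¹
Geostrophic balance rearranged: |∂P/∂n| = f ρ V_g
|∂P/∂n| = 7.73×10⁻⁵ × 0.703 × 12.0 = 6.52×10⁻⁴ Pa/m
Isobar spacing: Δn = ΔP/|∂P/∂n| = 200 Pa / 6.52×10⁻⁴ Pa/m = 306850 m ≈ 307 km

307 km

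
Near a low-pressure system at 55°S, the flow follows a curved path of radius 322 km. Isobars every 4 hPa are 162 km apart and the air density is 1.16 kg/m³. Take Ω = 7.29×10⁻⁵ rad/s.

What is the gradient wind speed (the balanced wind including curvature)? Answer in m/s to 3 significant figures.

13.3 m/s

Coriolis parameter at 55°S:
f = 2Ω sin φ = 2 × 7.29×10⁻⁵ × sin 55° = 1.19×10⁻⁴ s⁻¹
Pressure gradient: |∂P/∂n| = 400 Pa / 162000 m = 2.47×10⁻³ Pa/m
Geostrophic speed: V_g = |∂P/∂n|/(fρ) = 2.47×10⁻³/(1.19×10⁻⁴ × 1.16) = 17.8 m/s
Around a low, centrifugal force acts outward with Coriolis, so pressure-gradient force balances both:
(1/ρ)|∂P/∂n| = fV + V²/R  →  V² + fR·V − fR·V_g = 0
With fR = 1.19×10⁻⁴ × 322×10³ m = 38.5 m/s:
V = [−fR + √((fR)² + 4 fR V_g)]/2 = [−38.5 + √(38.5² + 4×38.5×17.8)]/2 = 13.3 m/s
Subgeostrophic (V < V_g = 17.8 m/s), as expected around a low.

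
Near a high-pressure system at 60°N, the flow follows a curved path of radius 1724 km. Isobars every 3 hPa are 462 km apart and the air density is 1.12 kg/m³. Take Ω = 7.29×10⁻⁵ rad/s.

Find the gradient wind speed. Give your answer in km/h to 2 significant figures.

Coriolis parameter at 60°N:
f = 2Ω sin φ = 2 × 7.29×10⁻⁵ × sin 60° = 1.26×10⁻⁴ s⁻¹
Pressure gradient: |∂P/∂n| = 300 Pa / 462000 m = 6.49×10⁻⁴ Pa/m
Geostrophic speed: V_g = |∂P/∂n|/(fρ) = 6.49×10⁻⁴/(1.26×10⁻⁴ × 1.12) = 4.59 m/s
Around a high, pressure-gradient force acts outward with centrifugal, so Coriolis balances both:
fV = (1/ρ)|∂P/∂n| + V²/R  →  V² − fR·V + fR·V_g = 0
With fR = 1.26×10⁻⁴ × 1724×10³ m = 218 m/s:
V = [fR − √((fR)² − 4 fR V_g)]/2 = [218 − √(218² − 4×218×4.59)]/2 = 4.69 m/s
Supergeostrophic (V > V_g = 4.59 m/s), as expected around a high.
Converting: 4.69 m/s × 3.6 = 17 km/h

17 km/h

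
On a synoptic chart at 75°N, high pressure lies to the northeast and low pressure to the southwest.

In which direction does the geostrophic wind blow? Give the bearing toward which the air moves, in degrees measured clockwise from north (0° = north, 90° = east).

The pressure-gradient force points toward the southwest (bearing 225°).
Geostrophic balance: in the Northern Hemisphere the Coriolis force deflects motion to the right, so the geostrophic wind blows 90° to the right of the pressure-gradient force (low pressure on the left).
Rotating 225° by 90° clockwise gives 315° — the wind blows toward the northwest.

315°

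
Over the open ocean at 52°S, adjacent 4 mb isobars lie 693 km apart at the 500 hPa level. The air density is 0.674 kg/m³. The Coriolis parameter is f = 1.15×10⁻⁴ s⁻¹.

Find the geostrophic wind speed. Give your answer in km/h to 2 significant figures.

Pressure gradient: |∂P/∂n| = 400 Pa / 693000 m = 5.77×10⁻⁴ Pa/m
Geostrophic balance (pressure-gradient force = Coriolis force):
V_g = (1/(fρ)) |∂P/∂n| = 5.77×10⁻⁴ / (1.15×10⁻⁴ × 0.674) = 7.45 m/s
Converting: 7.45 m/s × 3.6 = 27 km/h

27 km/h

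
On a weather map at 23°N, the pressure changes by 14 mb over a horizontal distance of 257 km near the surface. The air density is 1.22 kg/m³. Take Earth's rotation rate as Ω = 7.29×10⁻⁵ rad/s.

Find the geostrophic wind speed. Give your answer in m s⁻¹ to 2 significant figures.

Coriolis parameter at 23°N:
f = 2Ω sin φ = 2 × 7.29×10⁻⁵ × sin 23° = 5.70×10⁻⁵ s⁻¹
Pressure gradient: |∂P/∂n| = 1400 Pa / 257000 m = 5.45×10⁻³ Pa/m
Geostrophic balance (pressure-gradient force = Coriolis force):
V_g = (1/(fρ)) |∂P/∂n| = 5.45×10⁻³ / (5.70×10⁻⁵ × 1.22) = 78.4 m/s

78 m s⁻¹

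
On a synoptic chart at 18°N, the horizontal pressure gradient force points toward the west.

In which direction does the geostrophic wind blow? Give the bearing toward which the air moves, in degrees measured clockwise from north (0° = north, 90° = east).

000°

The pressure-gradient force points toward the west (bearing 270°).
Geostrophic balance: in the Northern Hemisphere the Coriolis force deflects motion to the right, so the geostrophic wind blows 90° to the right of the pressure-gradient force (low pressure on the left).
Rotating 270° by 90° clockwise gives 000° — the wind blows toward the north.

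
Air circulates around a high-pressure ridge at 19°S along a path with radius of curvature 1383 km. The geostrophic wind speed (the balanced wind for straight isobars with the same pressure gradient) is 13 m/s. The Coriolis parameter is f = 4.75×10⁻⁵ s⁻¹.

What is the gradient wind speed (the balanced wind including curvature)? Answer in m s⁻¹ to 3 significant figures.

17.9 m s⁻¹

Around a high, pressure-gradient force acts outward with centrifugal, so Coriolis balances both:
fV = (1/ρ)|∂P/∂n| + V²/R  →  V² − fR·V + fR·V_g = 0
With fR = 4.75×10⁻⁵ × 1383×10³ m = 65.7 m/s:
V = [fR − √((fR)² − 4 fR V_g)]/2 = [65.7 − √(65.7² − 4×65.7×13)]/2 = 17.9 m/s
Supergeostrophic (V > V_g = 13 m/s), as expected around a high.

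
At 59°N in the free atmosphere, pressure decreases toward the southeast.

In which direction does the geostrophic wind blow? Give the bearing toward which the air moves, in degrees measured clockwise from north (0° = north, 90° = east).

225°

The pressure-gradient force points toward the southeast (bearing 135°).
Geostrophic balance: in the Northern Hemisphere the Coriolis force deflects motion to the right, so the geostrophic wind blows 90° to the right of the pressure-gradient force (low pressure on the left).
Rotating 135° by 90° clockwise gives 225° — the wind blows toward the southwest.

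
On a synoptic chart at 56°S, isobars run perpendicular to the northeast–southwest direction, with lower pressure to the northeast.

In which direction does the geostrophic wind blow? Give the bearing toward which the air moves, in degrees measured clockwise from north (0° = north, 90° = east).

315°

The pressure-gradient force points toward the northeast (bearing 045°).
Geostrophic balance: in the Southern Hemisphere the Coriolis force deflects motion to the left, so the geostrophic wind blows 90° to the left of the pressure-gradient force (low pressure on the right).
Rotating 045° by 90° counterclockwise gives 315° — the wind blows toward the northwest.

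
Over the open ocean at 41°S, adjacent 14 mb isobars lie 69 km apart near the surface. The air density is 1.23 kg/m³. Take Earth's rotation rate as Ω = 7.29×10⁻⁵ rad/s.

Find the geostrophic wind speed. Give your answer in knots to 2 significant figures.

340 knots

Coriolis parameter at 41°S:
f = 2Ω sin φ = 2 × 7.29×10⁻⁵ × sin 41° = 9.57×10⁻⁵ s⁻¹
Pressure gradient: |∂P/∂n| = 1400 Pa / 69000 m = 2.03×10⁻² Pa/m
Geostrophic balance (pressure-gradient force = Coriolis force):
V_g = (1/(fρ)) |∂P/∂n| = 2.03×10⁻² / (9.57×10⁻⁵ × 1.23) = 172 m/s
Converting: 172 m/s × 1.944 = 340 knots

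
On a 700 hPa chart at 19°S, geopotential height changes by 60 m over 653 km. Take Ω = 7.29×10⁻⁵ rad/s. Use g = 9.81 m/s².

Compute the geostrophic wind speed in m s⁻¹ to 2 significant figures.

Coriolis parameter at 19°S:
f = 2Ω sin φ = 2 × 7.29×10⁻⁵ × sin 19° = 4.75×10⁻⁵ s⁻¹
Height gradient: |∂Z/∂n| = 60 m / 653000 m = 9.19×10⁻⁵
On a pressure surface, geostrophic balance gives V_g = (g/f)|∂Z/∂n|:
V_g = 9.81 × 9.19×10⁻⁵ / 4.75×10⁻⁵ = 19.0 m/s

19 m s⁻¹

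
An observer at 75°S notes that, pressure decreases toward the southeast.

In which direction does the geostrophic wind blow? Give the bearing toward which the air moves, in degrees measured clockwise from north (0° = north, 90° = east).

The pressure-gradient force points toward the southeast (bearing 135°).
Geostrophic balance: in the Southern Hemisphere the Coriolis force deflects motion to the left, so the geostrophic wind blows 90° to the left of the pressure-gradient force (low pressure on the right).
Rotating 135° by 90° counterclockwise gives 045° — the wind blows toward the northeast.

045°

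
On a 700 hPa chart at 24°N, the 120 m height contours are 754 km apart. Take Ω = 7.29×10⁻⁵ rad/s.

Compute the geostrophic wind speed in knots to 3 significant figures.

51.2 knots

Coriolis parameter at 24°N:
f = 2Ω sin φ = 2 × 7.29×10⁻⁵ × sin 24° = 5.93×10⁻⁵ s⁻¹
Height gradient: |∂Z/∂n| = 120 m / 754000 m = 1.59×10⁻⁴
On a pressure surface, geostrophic balance gives V_g = (g/f)|∂Z/∂n|:
V_g = 9.81 × 1.59×10⁻⁴ / 5.93×10⁻⁵ = 26.3 m/s
Converting: 26.3 m/s × 1.944 = 51.2 knots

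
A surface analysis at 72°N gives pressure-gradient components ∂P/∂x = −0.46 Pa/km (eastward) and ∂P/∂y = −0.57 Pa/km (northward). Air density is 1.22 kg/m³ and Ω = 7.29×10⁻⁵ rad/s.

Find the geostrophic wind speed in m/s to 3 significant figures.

Coriolis parameter at 72°N:
f = 2Ω sin φ = 2 × 7.29×10⁻⁵ × sin 72° = 1.39×10⁻⁴ s⁻¹
Component geostrophic relations (x east, y north):
u_g = −(1/(fρ)) ∂P/∂y,  v_g = (1/(fρ)) ∂P/∂x
u_g = −(−0.57×10⁻³)/(1.39×10⁻⁴ × 1.22) = 3.37 m/s;  v_g = (−0.46×10⁻³)/(1.39×10⁻⁴ × 1.22) = −2.72 m/s
|V_g| = √(u_g² + v_g²) = 4.33 m/s

4.33 m/s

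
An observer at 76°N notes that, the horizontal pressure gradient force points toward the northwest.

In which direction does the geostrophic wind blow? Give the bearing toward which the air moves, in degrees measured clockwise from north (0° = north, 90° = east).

045°

The pressure-gradient force points toward the northwest (bearing 315°).
Geostrophic balance: in the Northern Hemisphere the Coriolis force deflects motion to the right, so the geostrophic wind blows 90° to the right of the pressure-gradient force (low pressure on the left).
Rotating 315° by 90° clockwise gives 045° — the wind blows toward the northeast.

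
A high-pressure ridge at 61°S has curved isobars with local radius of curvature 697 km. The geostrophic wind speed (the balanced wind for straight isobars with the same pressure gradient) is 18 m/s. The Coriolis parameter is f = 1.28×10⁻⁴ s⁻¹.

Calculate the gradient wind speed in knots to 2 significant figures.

49 knots

Around a high, pressure-gradient force acts outward with centrifugal, so Coriolis balances both:
fV = (1/ρ)|∂P/∂n| + V²/R  →  V² − fR·V + fR·V_g = 0
With fR = 1.28×10⁻⁴ × 697×10³ m = 89.2 m/s:
V = [fR − √((fR)² − 4 fR V_g)]/2 = [89.2 − √(89.2² − 4×89.2×18)]/2 = 25 m/s
Supergeostrophic (V > V_g = 18 m/s), as expected around a high.
Converting: 25 m/s × 1.944 = 49 knots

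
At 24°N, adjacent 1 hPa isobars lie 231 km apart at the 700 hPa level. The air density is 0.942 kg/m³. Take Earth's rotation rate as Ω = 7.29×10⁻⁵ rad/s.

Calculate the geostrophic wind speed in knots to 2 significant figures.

Coriolis parameter at 24°N:
f = 2Ω sin φ = 2 × 7.29×10⁻⁵ × sin 24° = 5.93×10⁻⁵ s⁻¹
Pressure gradient: |∂P/∂n| = 100 Pa / 231000 m = 4.33×10⁻⁴ Pa/m
Geostrophic balance (pressure-gradient force = Coriolis force):
V_g = (1/(fρ)) |∂P/∂n| = 4.33×10⁻⁴ / (5.93×10⁻⁵ × 0.942) = 7.75 m/s
Converting: 7.75 m/s × 1.944 = 15 knots

15 knots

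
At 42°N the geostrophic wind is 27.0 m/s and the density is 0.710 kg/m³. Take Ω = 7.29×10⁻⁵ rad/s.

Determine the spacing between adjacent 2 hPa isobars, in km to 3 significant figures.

Coriolis parameter at 42°N:
f = 2Ω sin φ = 2 × 7.29×10⁻⁵ × sin 42° = 9.76×10⁻⁵ s⁻¹
Geostrophic balance rearranged: |∂P/∂n| = f ρ V_g
|∂P/∂n| = 9.76×10⁻⁵ × 0.710 × 27.0 = 1.87×10⁻³ Pa/m
Isobar spacing: Δn = ΔP/|∂P/∂n| = 200 Pa / 1.87×10⁻³ Pa/m = 106940 m ≈ 107 km

107 km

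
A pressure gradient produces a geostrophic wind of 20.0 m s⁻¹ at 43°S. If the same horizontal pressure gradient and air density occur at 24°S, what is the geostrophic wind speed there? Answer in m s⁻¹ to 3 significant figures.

With the same pressure gradient and density, V_g ∝ 1/f ∝ 1/sin φ.
V₂ = V₁ · sin φ₁ / sin φ₂ = 20.0 × sin 43° / sin 24°
V₂ = 20.0 × 0.6820/0.4067 = 33.5 m s⁻¹

33.5 m s⁻¹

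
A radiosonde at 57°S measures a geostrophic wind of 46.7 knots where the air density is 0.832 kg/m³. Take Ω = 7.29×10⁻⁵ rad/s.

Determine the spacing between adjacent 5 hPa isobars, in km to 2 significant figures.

Coriolis parameter at 57°S:
f = 2Ω sin φ = 2 × 7.29×10⁻⁵ × sin 57° = 1.22×10⁻⁴ s⁻¹
Wind speed in SI: 46.7 knots = 24.0 m/s
Geostrophic balance rearranged: |∂P/∂n| = f ρ V_g
|∂P/∂n| = 1.22×10⁻⁴ × 0.832 × 24.0 = 2.44×10⁻³ Pa/m
Isobar spacing: Δn = ΔP/|∂P/∂n| = 500 Pa / 2.44×10⁻³ Pa/m = 204570 m ≈ 200 km

200 km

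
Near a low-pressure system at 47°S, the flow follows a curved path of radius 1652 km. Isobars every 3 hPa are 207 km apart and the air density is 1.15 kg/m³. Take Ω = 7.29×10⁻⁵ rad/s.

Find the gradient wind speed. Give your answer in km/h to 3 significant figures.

Coriolis parameter at 47°S:
f = 2Ω sin φ = 2 × 7.29×10⁻⁵ × sin 47° = 1.07×10⁻⁴ s⁻¹
Pressure gradient: |∂P/∂n| = 300 Pa / 207000 m = 1.45×10⁻³ Pa/m
Geostrophic speed: V_g = |∂P/∂n|/(fρ) = 1.45×10⁻³/(1.07×10⁻⁴ × 1.15) = 11.8 m/s
Around a low, centrifugal force acts outward with Coriolis, so pressure-gradient force balances both:
(1/ρ)|∂P/∂n| = fV + V²/R  →  V² + fR·V − fR·V_g = 0
With fR = 1.07×10⁻⁴ × 1652×10³ m = 176 m/s:
V = [−fR + √((fR)² + 4 fR V_g)]/2 = [−176 + √(176² + 4×176×11.8)]/2 = 11.1 m/s
Subgeostrophic (V < V_g = 11.8 m/s), as expected around a low.
Converting: 11.1 m/s × 3.6 = 40.0 km/h

40.0 km/h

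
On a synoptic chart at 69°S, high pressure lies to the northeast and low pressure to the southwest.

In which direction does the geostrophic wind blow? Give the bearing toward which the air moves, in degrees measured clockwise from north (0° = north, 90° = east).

135°

The pressure-gradient force points toward the southwest (bearing 225°).
Geostrophic balance: in the Southern Hemisphere the Coriolis force deflects motion to the left, so the geostrophic wind blows 90° to the left of the pressure-gradient force (low pressure on the right).
Rotating 225° by 90° counterclockwise gives 135° — the wind blows toward the southeast.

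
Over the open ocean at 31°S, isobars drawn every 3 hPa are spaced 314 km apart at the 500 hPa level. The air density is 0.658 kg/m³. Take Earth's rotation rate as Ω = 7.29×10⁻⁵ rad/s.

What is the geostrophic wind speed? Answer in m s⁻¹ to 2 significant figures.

Coriolis parameter at 31°S:
f = 2Ω sin φ = 2 × 7.29×10⁻⁵ × sin 31° = 7.51×10⁻⁵ s⁻¹
Pressure gradient: |∂P/∂n| = 300 Pa / 314000 m = 9.55×10⁻⁴ Pa/m
Geostrophic balance (pressure-gradient force = Coriolis force):
V_g = (1/(fρ)) |∂P/∂n| = 9.55×10⁻⁴ / (7.51×10⁻⁵ × 0.658) = 19.3 m/s

19 m s⁻¹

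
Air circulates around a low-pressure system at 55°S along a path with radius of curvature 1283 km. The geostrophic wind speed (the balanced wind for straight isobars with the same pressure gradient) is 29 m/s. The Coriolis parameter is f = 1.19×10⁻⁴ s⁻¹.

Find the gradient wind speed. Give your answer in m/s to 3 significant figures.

24.9 m/s

Around a low, centrifugal force acts outward with Coriolis, so pressure-gradient force balances both:
(1/ρ)|∂P/∂n| = fV + V²/R  →  V² + fR·V − fR·V_g = 0
With fR = 1.19×10⁻⁴ × 1283×10³ m = 153 m/s:
V = [−fR + √((fR)² + 4 fR V_g)]/2 = [−153 + √(153² + 4×153×29)]/2 = 24.9 m/s
Subgeostrophic (V < V_g = 29 m/s), as expected around a low.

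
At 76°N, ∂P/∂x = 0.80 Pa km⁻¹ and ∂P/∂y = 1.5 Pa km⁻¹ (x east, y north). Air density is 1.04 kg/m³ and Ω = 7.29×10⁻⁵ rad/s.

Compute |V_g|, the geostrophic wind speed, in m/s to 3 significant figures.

Coriolis parameter at 76°N:
f = 2Ω sin φ = 2 × 7.29×10⁻⁵ × sin 76° = 1.41×10⁻⁴ s⁻¹
Component geostrophic relations (x east, y north):
u_g = −(1/(fρ)) ∂P/∂y,  v_g = (1/(fρ)) ∂P/∂x
u_g = −(1.5×10⁻³)/(1.41×10⁻⁴ × 1.04) = −10.2 m/s;  v_g = (0.80×10⁻³)/(1.41×10⁻⁴ × 1.04) = 5.44 m/s
|V_g| = √(u_g² + v_g²) = 11.6 m/s

11.6 m/s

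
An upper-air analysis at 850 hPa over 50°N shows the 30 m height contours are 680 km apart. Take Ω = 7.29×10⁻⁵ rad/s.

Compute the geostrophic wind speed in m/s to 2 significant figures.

3.9 m/s

Coriolis parameter at 50°N:
f = 2Ω sin φ = 2 × 7.29×10⁻⁵ × sin 50° = 1.12×10⁻⁴ s⁻¹
Height gradient: |∂Z/∂n| = 30 m / 680000 m = 4.41×10⁻⁵
On a pressure surface, geostrophic balance gives V_g = (g/f)|∂Z/∂n|:
V_g = 9.81 × 4.41×10⁻⁵ / 1.12×10⁻⁴ = 3.87 m/s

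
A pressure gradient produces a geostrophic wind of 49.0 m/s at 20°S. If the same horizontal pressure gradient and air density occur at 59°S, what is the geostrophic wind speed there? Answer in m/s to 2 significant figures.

20 m/s

With the same pressure gradient and density, V_g ∝ 1/f ∝ 1/sin φ.
V₂ = V₁ · sin φ₁ / sin φ₂ = 49.0 × sin 20° / sin 59°
V₂ = 49.0 × 0.3420/0.8572 = 20 m/s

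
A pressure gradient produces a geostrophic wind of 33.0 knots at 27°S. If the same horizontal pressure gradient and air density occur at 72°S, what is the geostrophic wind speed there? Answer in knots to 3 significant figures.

With the same pressure gradient and density, V_g ∝ 1/f ∝ 1/sin φ.
V₂ = V₁ · sin φ₁ / sin φ₂ = 33.0 × sin 27° / sin 72°
V₂ = 33.0 × 0.4540/0.9511 = 15.8 knots

15.8 knots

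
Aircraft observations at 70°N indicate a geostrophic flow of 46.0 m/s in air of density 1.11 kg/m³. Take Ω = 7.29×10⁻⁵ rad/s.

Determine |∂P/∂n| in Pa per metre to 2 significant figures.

Coriolis parameter at 70°N:
f = 2Ω sin φ = 2 × 7.29×10⁻⁵ × sin 70° = 1.37×10⁻⁴ s⁻¹
Geostrophic balance rearranged: |∂P/∂n| = f ρ V_g
|∂P/∂n| = 1.37×10⁻⁴ × 1.11 × 46.0 = 7.00×10⁻³ Pa/m

7.0×10⁻³ Pa/m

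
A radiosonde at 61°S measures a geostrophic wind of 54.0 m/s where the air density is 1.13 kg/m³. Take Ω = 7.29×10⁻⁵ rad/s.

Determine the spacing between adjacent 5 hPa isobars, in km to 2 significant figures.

64 km

Coriolis parameter at 61°S:
f = 2Ω sin φ = 2 × 7.29×10⁻⁵ × sin 61° = 1.28×10⁻⁴ s⁻¹
Geostrophic balance rearranged: |∂P/∂n| = f ρ V_g
|∂P/∂n| = 1.28×10⁻⁴ × 1.13 × 54.0 = 7.78×10⁻³ Pa/m
Isobar spacing: Δn = ΔP/|∂P/∂n| = 500 Pa / 7.78×10⁻³ Pa/m = 64257 m ≈ 64 km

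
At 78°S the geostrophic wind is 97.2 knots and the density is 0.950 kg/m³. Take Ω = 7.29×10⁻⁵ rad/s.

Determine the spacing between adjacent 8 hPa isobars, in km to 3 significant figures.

Coriolis parameter at 78°S:
f = 2Ω sin φ = 2 × 7.29×10⁻⁵ × sin 78° = 1.43×10⁻⁴ s⁻¹
Wind speed in SI: 97.2 knots = 50.0 m/s
Geostrophic balance rearranged: |∂P/∂n| = f ρ V_g
|∂P/∂n| = 1.43×10⁻⁴ × 0.950 × 50.0 = 6.77×10⁻³ Pa/m
Isobar spacing: Δn = ΔP/|∂P/∂n| = 800 Pa / 6.77×10⁻³ Pa/m = 118086 m ≈ 118 km

118 km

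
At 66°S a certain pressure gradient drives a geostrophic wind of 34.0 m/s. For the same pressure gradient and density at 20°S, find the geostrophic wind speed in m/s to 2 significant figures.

With the same pressure gradient and density, V_g ∝ 1/f ∝ 1/sin φ.
V₂ = V₁ · sin φ₁ / sin φ₂ = 34.0 × sin 66° / sin 20°
V₂ = 34.0 × 0.9135/0.3420 = 91 m/s

91 m/s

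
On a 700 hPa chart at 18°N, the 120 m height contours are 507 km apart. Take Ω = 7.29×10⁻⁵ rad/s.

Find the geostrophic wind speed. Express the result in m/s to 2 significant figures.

52 m/s

Coriolis parameter at 18°N:
f = 2Ω sin φ = 2 × 7.29×10⁻⁵ × sin 18° = 4.51×10⁻⁵ s⁻¹
Height gradient: |∂Z/∂n| = 120 m / 507000 m = 2.37×10⁻⁴
On a pressure surface, geostrophic balance gives V_g = (g/f)|∂Z/∂n|:
V_g = 9.81 × 2.37×10⁻⁴ / 4.51×10⁻⁵ = 51.5 m/s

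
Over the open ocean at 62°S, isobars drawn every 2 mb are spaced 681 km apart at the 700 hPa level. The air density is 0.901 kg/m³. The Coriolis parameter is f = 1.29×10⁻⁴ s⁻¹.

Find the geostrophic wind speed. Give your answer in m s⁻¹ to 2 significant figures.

2.5 m s⁻¹

Pressure gradient: |∂P/∂n| = 200 Pa / 681000 m = 2.94×10⁻⁴ Pa/m
Geostrophic balance (pressure-gradient force = Coriolis force):
V_g = (1/(fρ)) |∂P/∂n| = 2.94×10⁻⁴ / (1.29×10⁻⁴ × 0.901) = 2.53 m/s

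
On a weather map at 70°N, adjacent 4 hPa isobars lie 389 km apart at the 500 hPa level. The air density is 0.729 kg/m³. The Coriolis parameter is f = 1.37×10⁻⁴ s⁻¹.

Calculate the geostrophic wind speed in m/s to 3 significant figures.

10.3 m/s

Pressure gradient: |∂P/∂n| = 400 Pa / 389000 m = 1.03×10⁻³ Pa/m
Geostrophic balance (pressure-gradient force = Coriolis force):
V_g = (1/(fρ)) |∂P/∂n| = 1.03×10⁻³ / (1.37×10⁻⁴ × 0.729) = 10.3 m/s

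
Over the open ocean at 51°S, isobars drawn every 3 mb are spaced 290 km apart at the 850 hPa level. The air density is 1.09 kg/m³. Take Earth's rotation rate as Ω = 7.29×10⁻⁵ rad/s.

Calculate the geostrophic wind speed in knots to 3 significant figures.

16.3 knots

Coriolis parameter at 51°S:
f = 2Ω sin φ = 2 × 7.29×10⁻⁵ × sin 51° = 1.13×10⁻⁴ s⁻¹
Pressure gradient: |∂P/∂n| = 300 Pa / 290000 m = 1.03×10⁻³ Pa/m
Geostrophic balance (pressure-gradient force = Coriolis force):
V_g = (1/(fρ)) |∂P/∂n| = 1.03×10⁻³ / (1.13×10⁻⁴ × 1.09) = 8.38 m/s
Converting: 8.38 m/s × 1.944 = 16.3 knots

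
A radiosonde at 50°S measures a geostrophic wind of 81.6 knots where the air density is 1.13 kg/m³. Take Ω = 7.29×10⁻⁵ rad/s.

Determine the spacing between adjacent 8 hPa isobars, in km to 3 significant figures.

Coriolis parameter at 50°S:
f = 2Ω sin φ = 2 × 7.29×10⁻⁵ × sin 50° = 1.12×10⁻⁴ s⁻¹
Wind speed in SI: 81.6 knots = 42.0 m/s
Geostrophic balance rearranged: |∂P/∂n| = f ρ V_g
|∂P/∂n| = 1.12×10⁻⁴ × 1.13 × 42.0 = 5.30×10⁻³ Pa/m
Isobar spacing: Δn = ΔP/|∂P/∂n| = 800 Pa / 5.30×10⁻³ Pa/m = 150998 m ≈ 151 km

151 km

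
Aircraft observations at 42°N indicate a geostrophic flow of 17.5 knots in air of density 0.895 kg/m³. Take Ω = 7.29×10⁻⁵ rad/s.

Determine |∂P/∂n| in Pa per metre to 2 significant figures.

7.9×10⁻⁴ Pa/m

Coriolis parameter at 42°N:
f = 2Ω sin φ = 2 × 7.29×10⁻⁵ × sin 42° = 9.76×10⁻⁵ s⁻¹
Wind speed in SI: 17.5 knots = 9.00 m/s
Geostrophic balance rearranged: |∂P/∂n| = f ρ V_g
|∂P/∂n| = 9.76×10⁻⁵ × 0.895 × 9.00 = 7.86×10⁻⁴ Pa/m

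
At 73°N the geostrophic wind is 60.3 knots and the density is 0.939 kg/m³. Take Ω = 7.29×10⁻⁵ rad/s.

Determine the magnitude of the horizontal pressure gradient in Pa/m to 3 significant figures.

Coriolis parameter at 73°N:
f = 2Ω sin φ = 2 × 7.29×10⁻⁵ × sin 73° = 1.39×10⁻⁴ s⁻¹
Wind speed in SI: 60.3 knots = 31.0 m/s
Geostrophic balance rearranged: |∂P/∂n| = f ρ V_g
|∂P/∂n| = 1.39×10⁻⁴ × 0.939 × 31.0 = 4.06×10⁻³ Pa/m

4.06×10⁻³ Pa/m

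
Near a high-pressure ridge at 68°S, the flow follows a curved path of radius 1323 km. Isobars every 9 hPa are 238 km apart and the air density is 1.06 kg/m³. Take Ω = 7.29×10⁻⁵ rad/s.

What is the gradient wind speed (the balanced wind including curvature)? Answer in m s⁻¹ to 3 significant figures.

32.2 m s⁻¹

Coriolis parameter at 68°S:
f = 2Ω sin φ = 2 × 7.29×10⁻⁵ × sin 68° = 1.35×10⁻⁴ s⁻¹
Pressure gradient: |∂P/∂n| = 900 Pa / 238000 m = 3.78×10⁻³ Pa/m
Geostrophic speed: V_g = |∂P/∂n|/(fρ) = 3.78×10⁻³/(1.35×10⁻⁴ × 1.06) = 26.4 m/s
Around a high, pressure-gradient force acts outward with centrifugal, so Coriolis balances both:
fV = (1/ρ)|∂P/∂n| + V²/R  →  V² − fR·V + fR·V_g = 0
With fR = 1.35×10⁻⁴ × 1323×10³ m = 179 m/s:
V = [fR − √((fR)² − 4 fR V_g)]/2 = [179 − √(179² − 4×179×26.4)]/2 = 32.2 m/s
Supergeostrophic (V > V_g = 26.4 m/s), as expected around a high.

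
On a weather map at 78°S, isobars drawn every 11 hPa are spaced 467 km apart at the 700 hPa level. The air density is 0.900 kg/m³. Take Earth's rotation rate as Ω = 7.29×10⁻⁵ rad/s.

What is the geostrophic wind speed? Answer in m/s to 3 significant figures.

18.4 m/s

Coriolis parameter at 78°S:
f = 2Ω sin φ = 2 × 7.29×10⁻⁵ × sin 78° = 1.43×10⁻⁴ s⁻¹
Pressure gradient: |∂P/∂n| = 1100 Pa / 467000 m = 2.36×10⁻³ Pa/m
Geostrophic balance (pressure-gradient force = Coriolis force):
V_g = (1/(fρ)) |∂P/∂n| = 2.36×10⁻³ / (1.43×10⁻⁴ × 0.900) = 18.4 m/s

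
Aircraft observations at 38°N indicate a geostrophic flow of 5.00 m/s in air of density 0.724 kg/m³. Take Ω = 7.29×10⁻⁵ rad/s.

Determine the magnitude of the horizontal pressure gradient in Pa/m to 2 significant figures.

Coriolis parameter at 38°N:
f = 2Ω sin φ = 2 × 7.29×10⁻⁵ × sin 38° = 8.98×10⁻⁵ s⁻¹
Geostrophic balance rearranged: |∂P/∂n| = f ρ V_g
|∂P/∂n| = 8.98×10⁻⁵ × 0.724 × 5.00 = 3.25×10⁻⁴ Pa/m

3.2×10⁻⁴ Pa/m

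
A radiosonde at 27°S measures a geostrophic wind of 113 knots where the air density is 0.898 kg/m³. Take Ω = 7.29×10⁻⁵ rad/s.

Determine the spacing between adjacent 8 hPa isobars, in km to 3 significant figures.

Coriolis parameter at 27°S:
f = 2Ω sin φ = 2 × 7.29×10⁻⁵ × sin 27° = 6.62×10⁻⁵ s⁻¹
Wind speed in SI: 113 knots = 58.1 m/s
Geostrophic balance rearranged: |∂P/∂n| = f ρ V_g
|∂P/∂n| = 6.62×10⁻⁵ × 0.898 × 58.1 = 3.46×10⁻³ Pa/m
Isobar spacing: Δn = ΔP/|∂P/∂n| = 800 Pa / 3.46×10⁻³ Pa/m = 231522 m ≈ 232 km

232 km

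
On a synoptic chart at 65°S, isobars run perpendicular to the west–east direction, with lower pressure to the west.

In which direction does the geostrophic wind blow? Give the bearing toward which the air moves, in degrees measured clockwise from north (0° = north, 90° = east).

180°

The pressure-gradient force points toward the west (bearing 270°).
Geostrophic balance: in the Southern Hemisphere the Coriolis force deflects motion to the left, so the geostrophic wind blows 90° to the left of the pressure-gradient force (low pressure on the right).
Rotating 270° by 90° counterclockwise gives 180° — the wind blows toward the south.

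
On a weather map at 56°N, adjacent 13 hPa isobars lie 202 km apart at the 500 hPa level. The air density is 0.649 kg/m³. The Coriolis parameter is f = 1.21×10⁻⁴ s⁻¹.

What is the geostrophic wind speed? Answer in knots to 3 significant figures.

159 knots

Pressure gradient: |∂P/∂n| = 1300 Pa / 202000 m = 6.44×10⁻³ Pa/m
Geostrophic balance (pressure-gradient force = Coriolis force):
V_g = (1/(fρ)) |∂P/∂n| = 6.44×10⁻³ / (1.21×10⁻⁴ × 0.649) = 82.0 m/s
Converting: 82.0 m/s × 1.944 = 159 knots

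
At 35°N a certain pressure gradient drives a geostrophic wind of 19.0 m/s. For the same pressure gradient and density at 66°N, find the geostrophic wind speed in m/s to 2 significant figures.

12 m/s

With the same pressure gradient and density, V_g ∝ 1/f ∝ 1/sin φ.
V₂ = V₁ · sin φ₁ / sin φ₂ = 19.0 × sin 35° / sin 66°
V₂ = 19.0 × 0.5736/0.9135 = 12 m/s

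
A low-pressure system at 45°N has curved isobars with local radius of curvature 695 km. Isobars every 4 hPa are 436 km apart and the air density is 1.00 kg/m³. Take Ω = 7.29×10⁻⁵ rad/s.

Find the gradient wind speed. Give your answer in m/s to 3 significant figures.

Coriolis parameter at 45°N:
f = 2Ω sin φ = 2 × 7.29×10⁻⁵ × sin 45° = 1.03×10⁻⁴ s⁻¹
Pressure gradient: |∂P/∂n| = 400 Pa / 436000 m = 9.17×10⁻⁴ Pa/m
Geostrophic speed: V_g = |∂P/∂n|/(fρ) = 9.17×10⁻⁴/(1.03×10⁻⁴ × 1.00) = 8.90 m/s
Around a low, centrifugal force acts outward with Coriolis, so pressure-gradient force balances both:
(1/ρ)|∂P/∂n| = fV + V²/R  →  V² + fR·V − fR·V_g = 0
With fR = 1.03×10⁻⁴ × 695×10³ m = 71.7 m/s:
V = [−fR + √((fR)² + 4 fR V_g)]/2 = [−71.7 + √(71.7² + 4×71.7×8.9)]/2 = 8 m/s
Subgeostrophic (V < V_g = 8.9 m/s), as expected around a low.

8.00 m/s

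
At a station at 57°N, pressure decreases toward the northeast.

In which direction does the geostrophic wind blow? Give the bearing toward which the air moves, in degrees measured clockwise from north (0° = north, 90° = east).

135°

The pressure-gradient force points toward the northeast (bearing 045°).
Geostrophic balance: in the Northern Hemisphere the Coriolis force deflects motion to the right, so the geostrophic wind blows 90° to the right of the pressure-gradient force (low pressure on the left).
Rotating 045° by 90° clockwise gives 135° — the wind blows toward the southeast.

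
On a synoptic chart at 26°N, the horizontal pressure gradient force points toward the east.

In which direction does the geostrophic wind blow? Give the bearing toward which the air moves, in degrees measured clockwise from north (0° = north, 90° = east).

180°

The pressure-gradient force points toward the east (bearing 090°).
Geostrophic balance: in the Northern Hemisphere the Coriolis force deflects motion to the right, so the geostrophic wind blows 90° to the right of the pressure-gradient force (low pressure on the left).
Rotating 090° by 90° clockwise gives 180° — the wind blows toward the south.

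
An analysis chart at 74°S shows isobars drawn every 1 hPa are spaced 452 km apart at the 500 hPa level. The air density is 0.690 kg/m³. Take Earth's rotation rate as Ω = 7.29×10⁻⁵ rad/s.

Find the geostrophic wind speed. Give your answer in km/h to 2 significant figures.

8.2 km/h

Coriolis parameter at 74°S:
f = 2Ω sin φ = 2 × 7.29×10⁻⁵ × sin 74° = 1.40×10⁻⁴ s⁻¹
Pressure gradient: |∂P/∂n| = 100 Pa / 452000 m = 2.21×10⁻⁴ Pa/m
Geostrophic balance (pressure-gradient force = Coriolis force):
V_g = (1/(fρ)) |∂P/∂n| = 2.21×10⁻⁴ / (1.40×10⁻⁴ × 0.690) = 2.29 m/s
Converting: 2.29 m/s × 3.6 = 8.2 km/h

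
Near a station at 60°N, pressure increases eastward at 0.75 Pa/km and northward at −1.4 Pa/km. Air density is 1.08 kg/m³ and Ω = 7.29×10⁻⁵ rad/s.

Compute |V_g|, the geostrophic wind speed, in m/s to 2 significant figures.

Coriolis parameter at 60°N:
f = 2Ω sin φ = 2 × 7.29×10⁻⁵ × sin 60° = 1.26×10⁻⁴ s⁻¹
Component geostrophic relations (x east, y north):
u_g = −(1/(fρ)) ∂P/∂y,  v_g = (1/(fρ)) ∂P/∂x
u_g = −(−1.4×10⁻³)/(1.26×10⁻⁴ × 1.08) = 10.3 m/s;  v_g = (0.75×10⁻³)/(1.26×10⁻⁴ × 1.08) = 5.50 m/s
|V_g| = √(u_g² + v_g²) = 11.6 m/s

12 m/s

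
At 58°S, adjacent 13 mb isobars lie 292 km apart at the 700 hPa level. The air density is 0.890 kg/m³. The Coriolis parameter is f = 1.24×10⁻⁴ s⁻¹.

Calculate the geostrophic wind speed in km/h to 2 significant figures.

150 km/h

Pressure gradient: |∂P/∂n| = 1300 Pa / 292000 m = 4.45×10⁻³ Pa/m
Geostrophic balance (pressure-gradient force = Coriolis force):
V_g = (1/(fρ)) |∂P/∂n| = 4.45×10⁻³ / (1.24×10⁻⁴ × 0.890) = 40.3 m/s
Converting: 40.3 m/s × 3.6 = 150 km/h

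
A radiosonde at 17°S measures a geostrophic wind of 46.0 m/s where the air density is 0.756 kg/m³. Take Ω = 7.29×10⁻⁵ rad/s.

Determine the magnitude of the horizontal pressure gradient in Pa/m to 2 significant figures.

Coriolis parameter at 17°S:
f = 2Ω sin φ = 2 × 7.29×10⁻⁵ × sin 17° = 4.26×10⁻⁵ s⁻¹
Geostrophic balance rearranged: |∂P/∂n| = f ρ V_g
|∂P/∂n| = 4.26×10⁻⁵ × 0.756 × 46.0 = 1.48×10⁻³ Pa/m

1.5×10⁻³ Pa/m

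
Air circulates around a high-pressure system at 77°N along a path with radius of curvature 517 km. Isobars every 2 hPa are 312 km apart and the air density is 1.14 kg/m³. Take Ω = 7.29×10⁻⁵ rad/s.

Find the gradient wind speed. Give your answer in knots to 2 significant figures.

Coriolis parameter at 77°N:
f = 2Ω sin φ = 2 × 7.29×10⁻⁵ × sin 77° = 1.42×10⁻⁴ s⁻¹
Pressure gradient: |∂P/∂n| = 200 Pa / 312000 m = 6.41×10⁻⁴ Pa/m
Geostrophic speed: V_g = |∂P/∂n|/(fρ) = 6.41×10⁻⁴/(1.42×10⁻⁴ × 1.14) = 3.96 m/s
Around a high, pressure-gradient force acts outward with centrifugal, so Coriolis balances both:
fV = (1/ρ)|∂P/∂n| + V²/R  →  V² − fR·V + fR·V_g = 0
With fR = 1.42×10⁻⁴ × 517×10³ m = 73.4 m/s:
V = [fR − √((fR)² − 4 fR V_g)]/2 = [73.4 − √(73.4² − 4×73.4×3.96)]/2 = 4.2 m/s
Supergeostrophic (V > V_g = 3.96 m/s), as expected around a high.
Converting: 4.2 m/s × 1.944 = 8.2 knots

8.2 knots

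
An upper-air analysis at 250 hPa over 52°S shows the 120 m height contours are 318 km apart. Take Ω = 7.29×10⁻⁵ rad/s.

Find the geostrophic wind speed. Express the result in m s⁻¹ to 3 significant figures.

32.2 m s⁻¹

Coriolis parameter at 52°S:
f = 2Ω sin φ = 2 × 7.29×10⁻⁵ × sin 52° = 1.15×10⁻⁴ s⁻¹
Height gradient: |∂Z/∂n| = 120 m / 318000 m = 3.77×10⁻⁴
On a pressure surface, geostrophic balance gives V_g = (g/f)|∂Z/∂n|:
V_g = 9.81 × 3.77×10⁻⁴ / 1.15×10⁻⁴ = 32.2 m/s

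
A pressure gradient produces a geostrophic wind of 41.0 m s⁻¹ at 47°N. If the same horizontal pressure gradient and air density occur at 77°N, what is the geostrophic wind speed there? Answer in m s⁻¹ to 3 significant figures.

30.8 m s⁻¹

With the same pressure gradient and density, V_g ∝ 1/f ∝ 1/sin φ.
V₂ = V₁ · sin φ₁ / sin φ₂ = 41.0 × sin 47° / sin 77°
V₂ = 41.0 × 0.7314/0.9744 = 30.8 m s⁻¹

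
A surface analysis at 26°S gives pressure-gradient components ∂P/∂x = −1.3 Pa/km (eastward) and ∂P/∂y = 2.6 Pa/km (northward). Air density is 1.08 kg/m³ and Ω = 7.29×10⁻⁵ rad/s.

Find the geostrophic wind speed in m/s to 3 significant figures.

Coriolis parameter at 26°S:
f = 2Ω sin φ = 2 × 7.29×10⁻⁵ × sin 26° = 6.39×10⁻⁵ s⁻¹
In the Southern Hemisphere f is negative: f = −6.39×10⁻⁵ s⁻¹.
Component geostrophic relations (x east, y north):
u_g = −(1/(fρ)) ∂P/∂y,  v_g = (1/(fρ)) ∂P/∂x
u_g = −(2.6×10⁻³)/(−6.39×10⁻⁵ × 1.08) = 37.7 m/s;  v_g = (−1.3×10⁻³)/(−6.39×10⁻⁵ × 1.08) = 18.8 m/s
|V_g| = √(u_g² + v_g²) = 42.1 m/s

42.1 m/s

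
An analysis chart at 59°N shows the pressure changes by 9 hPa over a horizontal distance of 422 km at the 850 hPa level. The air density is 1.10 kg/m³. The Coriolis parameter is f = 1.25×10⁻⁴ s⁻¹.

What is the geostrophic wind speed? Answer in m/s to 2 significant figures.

Pressure gradient: |∂P/∂n| = 900 Pa / 422000 m = 2.13×10⁻³ Pa/m
Geostrophic balance (pressure-gradient force = Coriolis force):
V_g = (1/(fρ)) |∂P/∂n| = 2.13×10⁻³ / (1.25×10⁻⁴ × 1.10) = 15.5 m/s

16 m/s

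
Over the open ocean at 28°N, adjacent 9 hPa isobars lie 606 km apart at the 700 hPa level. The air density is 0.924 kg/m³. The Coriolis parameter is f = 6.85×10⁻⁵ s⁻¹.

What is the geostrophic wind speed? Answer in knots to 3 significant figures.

Pressure gradient: |∂P/∂n| = 900 Pa / 606000 m = 1.49×10⁻³ Pa/m
Geostrophic balance (pressure-gradient force = Coriolis force):
V_g = (1/(fρ)) |∂P/∂n| = 1.49×10⁻³ / (6.85×10⁻⁵ × 0.924) = 23.5 m/s
Converting: 23.5 m/s × 1.944 = 45.6 knots

45.6 knots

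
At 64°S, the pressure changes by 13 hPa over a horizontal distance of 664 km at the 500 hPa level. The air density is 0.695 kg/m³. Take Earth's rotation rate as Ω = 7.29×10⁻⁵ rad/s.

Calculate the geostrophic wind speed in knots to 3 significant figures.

41.8 knots

Coriolis parameter at 64°S:
f = 2Ω sin φ = 2 × 7.29×10⁻⁵ × sin 64° = 1.31×10⁻⁴ s⁻¹
Pressure gradient: |∂P/∂n| = 1300 Pa / 664000 m = 1.96×10⁻³ Pa/m
Geostrophic balance (pressure-gradient force = Coriolis force):
V_g = (1/(fρ)) |∂P/∂n| = 1.96×10⁻³ / (1.31×10⁻⁴ × 0.695) = 21.5 m/s
Converting: 21.5 m/s × 1.944 = 41.8 knots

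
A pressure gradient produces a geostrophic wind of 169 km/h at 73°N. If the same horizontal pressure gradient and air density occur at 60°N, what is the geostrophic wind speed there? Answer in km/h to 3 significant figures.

With the same pressure gradient and density, V_g ∝ 1/f ∝ 1/sin φ.
V₂ = V₁ · sin φ₁ / sin φ₂ = 169 × sin 73° / sin 60°
V₂ = 169 × 0.9563/0.8660 = 187 km/h

187 km/h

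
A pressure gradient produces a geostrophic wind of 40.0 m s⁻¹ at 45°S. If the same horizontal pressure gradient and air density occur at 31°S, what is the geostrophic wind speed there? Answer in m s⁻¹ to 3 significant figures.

54.9 m s⁻¹

With the same pressure gradient and density, V_g ∝ 1/f ∝ 1/sin φ.
V₂ = V₁ · sin φ₁ / sin φ₂ = 40.0 × sin 45° / sin 31°
V₂ = 40.0 × 0.7071/0.5150 = 54.9 m s⁻¹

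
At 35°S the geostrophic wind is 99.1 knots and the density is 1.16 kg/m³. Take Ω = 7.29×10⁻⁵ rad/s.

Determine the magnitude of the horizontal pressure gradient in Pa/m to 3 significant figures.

4.95×10⁻³ Pa/m

Coriolis parameter at 35°S:
f = 2Ω sin φ = 2 × 7.29×10⁻⁵ × sin 35° = 8.36×10⁻⁵ s⁻¹
Wind speed in SI: 99.1 knots = 51.0 m/s
Geostrophic balance rearranged: |∂P/∂n| = f ρ V_g
|∂P/∂n| = 8.36×10⁻⁵ × 1.16 × 51.0 = 4.95×10⁻³ Pa/m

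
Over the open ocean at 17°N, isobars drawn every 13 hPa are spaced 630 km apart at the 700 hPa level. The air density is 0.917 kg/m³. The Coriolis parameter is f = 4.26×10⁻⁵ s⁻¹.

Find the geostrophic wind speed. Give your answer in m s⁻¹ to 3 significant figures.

Pressure gradient: |∂P/∂n| = 1300 Pa / 630000 m = 2.06×10⁻³ Pa/m
Geostrophic balance (pressure-gradient force = Coriolis force):
V_g = (1/(fρ)) |∂P/∂n| = 2.06×10⁻³ / (4.26×10⁻⁵ × 0.917) = 52.8 m/s

52.8 m s⁻¹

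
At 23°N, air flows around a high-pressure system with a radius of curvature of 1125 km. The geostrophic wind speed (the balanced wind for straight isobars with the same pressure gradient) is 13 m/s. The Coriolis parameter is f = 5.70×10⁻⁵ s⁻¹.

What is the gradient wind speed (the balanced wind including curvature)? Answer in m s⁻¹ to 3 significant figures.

Around a high, pressure-gradient force acts outward with centrifugal, so Coriolis balances both:
fV = (1/ρ)|∂P/∂n| + V²/R  →  V² − fR·V + fR·V_g = 0
With fR = 5.70×10⁻⁵ × 1125×10³ m = 64.1 m/s:
V = [fR − √((fR)² − 4 fR V_g)]/2 = [64.1 − √(64.1² − 4×64.1×13)]/2 = 18.1 m/s
Supergeostrophic (V > V_g = 13 m/s), as expected around a high.

18.1 m s⁻¹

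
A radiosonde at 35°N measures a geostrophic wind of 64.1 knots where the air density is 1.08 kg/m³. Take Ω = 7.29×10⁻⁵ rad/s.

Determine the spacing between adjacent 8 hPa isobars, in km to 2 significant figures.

Coriolis parameter at 35°N:
f = 2Ω sin φ = 2 × 7.29×10⁻⁵ × sin 35° = 8.36×10⁻⁵ s⁻¹
Wind speed in SI: 64.1 knots = 33.0 m/s
Geostrophic balance rearranged: |∂P/∂n| = f ρ V_g
|∂P/∂n| = 8.36×10⁻⁵ × 1.08 × 33.0 = 2.98×10⁻³ Pa/m
Isobar spacing: Δn = ΔP/|∂P/∂n| = 800 Pa / 2.98×10⁻³ Pa/m = 268609 m ≈ 270 km

270 km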